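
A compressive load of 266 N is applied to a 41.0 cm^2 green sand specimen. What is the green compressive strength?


Formula: Compressive Strength = Force / Area
Strength = 266 N / 41.0 cm^2 = 6.4878 N/cm^2

Answer: 6.4878 N/cm^2


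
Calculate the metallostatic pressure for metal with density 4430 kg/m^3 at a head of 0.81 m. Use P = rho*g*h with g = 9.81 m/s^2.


Formula: P = rho * g * h
rho * g = 4430 * 9.81 = 43458.3 N/m^3
P = 43458.3 * 0.81 = 35201.2230 Pa

Answer: 35201.2230 Pa


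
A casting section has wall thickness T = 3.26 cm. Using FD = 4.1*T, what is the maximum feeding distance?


Formula: FD = 4.1 * T  (riser feeding-distance rule)
FD = 4.1 * 3.26 cm = 13.3660 cm

13.3660 cm


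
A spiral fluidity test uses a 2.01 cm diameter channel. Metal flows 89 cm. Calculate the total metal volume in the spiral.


Formula: V = pi * (d/2)^2 * L  (cylinder volume)
Radius = 2.01/2 = 1.005 cm
V = pi * 1.005^2 * 89 = 282.4048 cm^3

Final answer: 282.4048 cm^3


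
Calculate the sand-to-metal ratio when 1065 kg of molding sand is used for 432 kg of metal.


Formula: Sand-to-Metal Ratio = W_sand / W_metal
Ratio = 1065 kg / 432 kg = 2.4653


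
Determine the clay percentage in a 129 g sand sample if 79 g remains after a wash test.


Formula: Clay% = (W_total - W_washed) / W_total * 100
Clay mass = 129 - 79 = 50 g
Clay% = 50 / 129 * 100 = 38.7597%

Answer: 38.7597%


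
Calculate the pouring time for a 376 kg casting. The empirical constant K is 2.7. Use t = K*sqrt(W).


Formula: t = K * sqrt(W)
sqrt(W) = sqrt(376) = 19.39072
t = 2.7 * 19.39072 = 52.3549 s

Answer: 52.3549 s


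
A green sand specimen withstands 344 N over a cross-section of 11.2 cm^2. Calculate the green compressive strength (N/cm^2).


Formula: Compressive Strength = Force / Area
Strength = 344 N / 11.2 cm^2 = 30.7143 N/cm^2

Final answer: 30.7143 N/cm^2


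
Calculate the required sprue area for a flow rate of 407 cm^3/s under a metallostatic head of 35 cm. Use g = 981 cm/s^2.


Formula: v = sqrt(2*g*h), A = Q/v
Velocity: v = sqrt(2 * 981 * 35) = sqrt(68670) = 262.0496 cm/s
Sprue area: A = Q / v = 407 / 262.0496 = 1.5531 cm^2

Final answer: 1.5531 cm^2


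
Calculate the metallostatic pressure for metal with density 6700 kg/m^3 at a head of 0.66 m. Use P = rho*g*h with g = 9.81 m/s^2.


Formula: P = rho * g * h
rho * g = 6700 * 9.81 = 65727.0 N/m^3
P = 65727.0 * 0.66 = 43379.8200 Pa

43379.8200 Pa


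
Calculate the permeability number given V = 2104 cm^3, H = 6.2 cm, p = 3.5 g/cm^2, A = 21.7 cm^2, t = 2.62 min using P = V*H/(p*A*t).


Formula: Permeability Number P = (V * H) / (p * A * t)
Numerator: V * H = 2104 * 6.2 = 13044.8
Denominator: p * A * t = 3.5 * 21.7 * 2.62 = 198.989
P = 13044.8 / 198.989 = 65.5554


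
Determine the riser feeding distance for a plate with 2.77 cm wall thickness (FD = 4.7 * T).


Formula: FD = 4.7 * T  (riser feeding-distance rule)
FD = 4.7 * 2.77 cm = 13.0190 cm

13.0190 cm


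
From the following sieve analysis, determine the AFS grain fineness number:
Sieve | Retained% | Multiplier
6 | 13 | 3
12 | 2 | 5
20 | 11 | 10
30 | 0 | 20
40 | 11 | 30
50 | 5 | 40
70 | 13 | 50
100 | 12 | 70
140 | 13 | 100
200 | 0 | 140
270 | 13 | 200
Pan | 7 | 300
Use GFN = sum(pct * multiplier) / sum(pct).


Formula: GFN = sum(pct * multiplier) / sum(pct)
sum(pct * multiplier) = 8179
sum(pct) = 100
GFN = 8179 / 100 = 81.79

81.79


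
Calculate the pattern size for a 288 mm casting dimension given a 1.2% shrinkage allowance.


Formula: L_pattern = L_casting * (1 + shrinkage_rate/100)
Shrinkage factor = 1 + 1.2/100 = 1.012
L_pattern = 288 mm * 1.012 = 291.4560 mm

Final answer: 291.4560 mm


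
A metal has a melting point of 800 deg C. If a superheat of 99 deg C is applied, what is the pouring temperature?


Formula: T_pour = T_melt + Superheat
T_pour = 800 + 99 = 899 deg C


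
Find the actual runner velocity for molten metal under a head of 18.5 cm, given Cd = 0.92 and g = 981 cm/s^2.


Formula: v = Cd * sqrt(2 * g * h)  (Torricelli with discharge coefficient)
2*g*h = 2 * 981 * 18.5 = 36297.0 cm^2/s^2
sqrt(36297.0) = 190.51772 cm/s
v = 0.92 * 190.51772 = 175.2763 cm/s

175.2763 cm/s


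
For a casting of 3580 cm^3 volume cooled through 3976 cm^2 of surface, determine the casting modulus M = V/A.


Formula: Casting Modulus M = V / A
M = 3580 cm^3 / 3976 cm^2 = 0.9004 cm

Final answer: 0.9004 cm


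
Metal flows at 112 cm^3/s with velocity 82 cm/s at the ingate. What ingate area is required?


Formula: A_ingate = Q / v  (continuity equation)
A = 112 cm^3/s / 82 cm/s = 1.3659 cm^2

Final answer: 1.3659 cm^2


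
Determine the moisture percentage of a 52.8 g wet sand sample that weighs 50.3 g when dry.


Formula: MC = (W_wet - W_dry) / W_wet * 100
Water mass = 52.8 - 50.3 = 2.5 g
MC = 2.5 / 52.8 * 100 = 4.7348%

Answer: 4.7348%


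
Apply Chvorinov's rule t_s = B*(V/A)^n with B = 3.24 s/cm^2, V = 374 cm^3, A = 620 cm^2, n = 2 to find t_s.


Formula: t_s = B * (V/A)^n  (Chvorinov's rule, n=2)
Modulus M = V/A = 374/620 = 0.603226 cm
M^2 = 0.603226^2 = 0.363882 cm^2
t_s = 3.24 * 0.363882 = 1.1790 s

1.1790 s


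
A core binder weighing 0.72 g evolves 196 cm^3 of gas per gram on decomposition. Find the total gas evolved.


Formula: V_gas = W_binder * gas_evolution_rate
V = 0.72 g * 196 cm^3/g = 141.1200 cm^3


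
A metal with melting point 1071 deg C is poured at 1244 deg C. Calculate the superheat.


Formula: Superheat = T_pour - T_melt
Superheat = 1244 - 1071 = 173 deg C

Answer: 173 deg C


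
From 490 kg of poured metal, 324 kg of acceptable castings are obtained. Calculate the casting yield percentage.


Formula: Casting Yield = (W_good / W_total) * 100
Yield = (324 kg / 490 kg) * 100 = 66.1224%

Answer: 66.1224%


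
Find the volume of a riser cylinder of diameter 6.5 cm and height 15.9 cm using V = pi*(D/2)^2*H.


Formula: V = pi * (D/2)^2 * H  (cylinder volume)
Radius = D/2 = 6.5/2 = 3.25 cm
V = pi * 3.25^2 * 15.9 = 527.6109 cm^3

Final answer: 527.6109 cm^3


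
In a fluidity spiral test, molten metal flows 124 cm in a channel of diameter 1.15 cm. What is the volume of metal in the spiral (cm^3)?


Formula: V = pi * (d/2)^2 * L  (cylinder volume)
Radius = 1.15/2 = 0.575 cm
V = pi * 0.575^2 * 124 = 128.7974 cm^3


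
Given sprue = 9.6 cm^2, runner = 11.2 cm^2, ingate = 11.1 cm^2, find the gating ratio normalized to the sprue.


Sprue:Runner:Ingate = 1 : 11.2/9.6 : 11.1/9.6 = 1:1.17:1.16


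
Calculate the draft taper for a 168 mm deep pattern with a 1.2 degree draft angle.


Formula: taper = depth * tan(draft_angle)
tan(1.2 deg) = 0.0209470
taper = 168 mm * 0.0209470 = 3.5191 mm

Answer: 3.5191 mm


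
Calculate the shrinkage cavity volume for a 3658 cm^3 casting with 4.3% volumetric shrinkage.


Formula: V_shrink = V_casting * shrinkage_pct / 100
V_shrink = 3658 cm^3 * 4.3 / 100 = 157.2940 cm^3

157.2940 cm^3


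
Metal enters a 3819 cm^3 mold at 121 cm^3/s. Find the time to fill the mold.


Formula: t_fill = V_mold / Q_flow
t = 3819 cm^3 / 121 cm^3/s = 31.5620 s

Final answer: 31.5620 s


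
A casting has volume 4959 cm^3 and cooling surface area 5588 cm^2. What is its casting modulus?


Formula: Casting Modulus M = V / A
M = 4959 cm^3 / 5588 cm^2 = 0.8874 cm


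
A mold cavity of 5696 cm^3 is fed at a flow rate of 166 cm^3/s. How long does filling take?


Formula: t_fill = V_mold / Q_flow
t = 5696 cm^3 / 166 cm^3/s = 34.3133 s


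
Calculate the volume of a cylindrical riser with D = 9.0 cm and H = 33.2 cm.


Formula: V = pi * (D/2)^2 * H  (cylinder volume)
Radius = D/2 = 9.0/2 = 4.5 cm
V = pi * 4.5^2 * 33.2 = 2112.0927 cm^3

Final answer: 2112.0927 cm^3


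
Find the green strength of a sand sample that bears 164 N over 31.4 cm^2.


Formula: Compressive Strength = Force / Area
Strength = 164 N / 31.4 cm^2 = 5.2229 N/cm^2


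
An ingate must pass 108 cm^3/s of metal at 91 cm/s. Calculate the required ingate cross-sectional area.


Formula: A_ingate = Q / v  (continuity equation)
A = 108 cm^3/s / 91 cm/s = 1.1868 cm^2

Final answer: 1.1868 cm^2


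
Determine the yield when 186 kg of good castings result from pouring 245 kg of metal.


Formula: Casting Yield = (W_good / W_total) * 100
Yield = (186 kg / 245 kg) * 100 = 75.9184%


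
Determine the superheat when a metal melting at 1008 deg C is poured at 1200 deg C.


Formula: Superheat = T_pour - T_melt
Superheat = 1200 - 1008 = 192 deg C

192 deg C


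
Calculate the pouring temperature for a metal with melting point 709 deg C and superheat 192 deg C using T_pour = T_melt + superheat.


Formula: T_pour = T_melt + Superheat
T_pour = 709 + 192 = 901 deg C

Answer: 901 deg C


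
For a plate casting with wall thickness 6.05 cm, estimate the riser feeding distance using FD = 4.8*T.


Formula: FD = 4.8 * T  (riser feeding-distance rule)
FD = 4.8 * 6.05 cm = 29.0400 cm

29.0400 cm


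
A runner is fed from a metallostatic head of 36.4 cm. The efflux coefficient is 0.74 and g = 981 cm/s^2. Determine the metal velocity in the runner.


Formula: v = Cd * sqrt(2 * g * h)  (Torricelli with discharge coefficient)
2*g*h = 2 * 981 * 36.4 = 71416.8 cm^2/s^2
sqrt(71416.8) = 267.23922 cm/s
v = 0.74 * 267.23922 = 197.7570 cm/s

Answer: 197.7570 cm/s


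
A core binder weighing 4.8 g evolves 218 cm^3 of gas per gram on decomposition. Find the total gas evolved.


Formula: V_gas = W_binder * gas_evolution_rate
V = 4.8 g * 218 cm^3/g = 1046.4000 cm^3

1046.4000 cm^3


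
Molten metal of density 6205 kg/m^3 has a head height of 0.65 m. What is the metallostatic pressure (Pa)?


Formula: P = rho * g * h
rho * g = 6205 * 9.81 = 60871.05 N/m^3
P = 60871.05 * 0.65 = 39566.1825 Pa

39566.1825 Pa


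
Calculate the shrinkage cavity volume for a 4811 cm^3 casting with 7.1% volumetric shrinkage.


Formula: V_shrink = V_casting * shrinkage_pct / 100
V_shrink = 4811 cm^3 * 7.1 / 100 = 341.5810 cm^3

Final answer: 341.5810 cm^3


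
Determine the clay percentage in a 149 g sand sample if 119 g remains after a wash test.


Formula: Clay% = (W_total - W_washed) / W_total * 100
Clay mass = 149 - 119 = 30 g
Clay% = 30 / 149 * 100 = 20.1342%


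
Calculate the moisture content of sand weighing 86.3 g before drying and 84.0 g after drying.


Formula: MC = (W_wet - W_dry) / W_wet * 100
Water mass = 86.3 - 84.0 = 2.3 g
MC = 2.3 / 86.3 * 100 = 2.6651%

Answer: 2.6651%


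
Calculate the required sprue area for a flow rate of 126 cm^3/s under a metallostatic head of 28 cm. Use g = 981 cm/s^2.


Formula: v = sqrt(2*g*h), A = Q/v
Velocity: v = sqrt(2 * 981 * 28) = sqrt(54936) = 234.3843 cm/s
Sprue area: A = Q / v = 126 / 234.3843 = 0.5376 cm^2

Answer: 0.5376 cm^2


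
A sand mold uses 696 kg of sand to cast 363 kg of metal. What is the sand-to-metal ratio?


Formula: Sand-to-Metal Ratio = W_sand / W_metal
Ratio = 696 kg / 363 kg = 1.9174

Answer: 1.9174


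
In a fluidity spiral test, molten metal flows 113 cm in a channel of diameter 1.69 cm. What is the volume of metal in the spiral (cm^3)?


Formula: V = pi * (d/2)^2 * L  (cylinder volume)
Radius = 1.69/2 = 0.845 cm
V = pi * 0.845^2 * 113 = 253.4789 cm^3

Final answer: 253.4789 cm^3


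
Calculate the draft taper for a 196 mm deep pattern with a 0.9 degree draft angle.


Formula: taper = depth * tan(draft_angle)
tan(0.9 deg) = 0.0157093
taper = 196 mm * 0.0157093 = 3.0790 mm

3.0790 mm


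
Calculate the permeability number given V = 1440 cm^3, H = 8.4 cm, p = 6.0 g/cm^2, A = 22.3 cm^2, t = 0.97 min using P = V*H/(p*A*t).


Formula: Permeability Number P = (V * H) / (p * A * t)
Numerator: V * H = 1440 * 8.4 = 12096.0
Denominator: p * A * t = 6.0 * 22.3 * 0.97 = 129.786
P = 12096.0 / 129.786 = 93.1996

Final answer: 93.1996


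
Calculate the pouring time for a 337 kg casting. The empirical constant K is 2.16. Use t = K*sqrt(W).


Formula: t = K * sqrt(W)
sqrt(W) = sqrt(337) = 18.35756
t = 2.16 * 18.35756 = 39.6523 s

Final answer: 39.6523 s


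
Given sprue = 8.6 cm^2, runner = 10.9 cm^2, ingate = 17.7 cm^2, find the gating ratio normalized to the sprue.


Sprue:Runner:Ingate = 1 : 10.9/8.6 : 17.7/8.6 = 1:1.27:2.06


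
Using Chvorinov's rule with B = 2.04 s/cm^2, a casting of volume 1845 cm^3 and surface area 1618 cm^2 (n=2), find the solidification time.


Formula: t_s = B * (V/A)^n  (Chvorinov's rule, n=2)
Modulus M = V/A = 1845/1618 = 1.140297 cm
M^2 = 1.140297^2 = 1.300277 cm^2
t_s = 2.04 * 1.300277 = 2.6526 s


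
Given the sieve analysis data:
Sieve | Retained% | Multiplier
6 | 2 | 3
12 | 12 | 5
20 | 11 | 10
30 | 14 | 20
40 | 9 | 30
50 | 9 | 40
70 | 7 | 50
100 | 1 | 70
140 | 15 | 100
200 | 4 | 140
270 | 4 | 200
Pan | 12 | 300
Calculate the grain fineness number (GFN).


Formula: GFN = sum(pct * multiplier) / sum(pct)
sum(pct * multiplier) = 7966
sum(pct) = 100
GFN = 7966 / 100 = 79.66

Final answer: 79.66


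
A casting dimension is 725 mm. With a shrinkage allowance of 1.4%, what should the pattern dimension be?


Formula: L_pattern = L_casting * (1 + shrinkage_rate/100)
Shrinkage factor = 1 + 1.4/100 = 1.014
L_pattern = 725 mm * 1.014 = 735.1500 mm


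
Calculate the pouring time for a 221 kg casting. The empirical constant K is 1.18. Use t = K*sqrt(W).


Formula: t = K * sqrt(W)
sqrt(W) = sqrt(221) = 14.86607
t = 1.18 * 14.86607 = 17.5420 s

17.5420 s


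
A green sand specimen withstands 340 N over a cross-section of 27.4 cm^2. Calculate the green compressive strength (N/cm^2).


Formula: Compressive Strength = Force / Area
Strength = 340 N / 27.4 cm^2 = 12.4088 N/cm^2


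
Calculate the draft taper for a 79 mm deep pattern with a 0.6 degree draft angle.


Formula: taper = depth * tan(draft_angle)
tan(0.6 deg) = 0.0104724
taper = 79 mm * 0.0104724 = 0.8273 mm

0.8273 mm


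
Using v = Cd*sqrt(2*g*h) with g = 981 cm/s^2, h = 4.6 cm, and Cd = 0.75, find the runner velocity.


Formula: v = Cd * sqrt(2 * g * h)  (Torricelli with discharge coefficient)
2*g*h = 2 * 981 * 4.6 = 9025.2 cm^2/s^2
sqrt(9025.2) = 95.00105 cm/s
v = 0.75 * 95.00105 = 71.2508 cm/s

Final answer: 71.2508 cm/s


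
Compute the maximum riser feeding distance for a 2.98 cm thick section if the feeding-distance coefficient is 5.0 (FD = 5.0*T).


Formula: FD = 5.0 * T  (riser feeding-distance rule)
FD = 5.0 * 2.98 cm = 14.9000 cm

Answer: 14.9000 cm


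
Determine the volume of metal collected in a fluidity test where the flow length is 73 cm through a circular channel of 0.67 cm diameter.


Formula: V = pi * (d/2)^2 * L  (cylinder volume)
Radius = 0.67/2 = 0.335 cm
V = pi * 0.335^2 * 73 = 25.7373 cm^3

25.7373 cm^3


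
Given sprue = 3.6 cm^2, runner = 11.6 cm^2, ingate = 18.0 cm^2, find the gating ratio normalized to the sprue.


Sprue:Runner:Ingate = 1 : 11.6/3.6 : 18.0/3.6 = 1:3.22:5.00


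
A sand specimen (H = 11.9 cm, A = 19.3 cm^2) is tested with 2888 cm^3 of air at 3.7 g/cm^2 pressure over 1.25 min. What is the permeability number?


Formula: Permeability Number P = (V * H) / (p * A * t)
Numerator: V * H = 2888 * 11.9 = 34367.2
Denominator: p * A * t = 3.7 * 19.3 * 1.25 = 89.2625
P = 34367.2 / 89.2625 = 385.0127

385.0127


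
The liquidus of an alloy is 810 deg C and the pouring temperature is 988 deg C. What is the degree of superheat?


Formula: Superheat = T_pour - T_melt
Superheat = 988 - 810 = 178 deg C


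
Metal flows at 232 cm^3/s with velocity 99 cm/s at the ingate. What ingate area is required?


Formula: A_ingate = Q / v  (continuity equation)
A = 232 cm^3/s / 99 cm/s = 2.3434 cm^2

Answer: 2.3434 cm^2


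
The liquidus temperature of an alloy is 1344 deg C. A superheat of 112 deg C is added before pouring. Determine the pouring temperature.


Formula: T_pour = T_melt + Superheat
T_pour = 1344 + 112 = 1456 deg C

1456 deg C


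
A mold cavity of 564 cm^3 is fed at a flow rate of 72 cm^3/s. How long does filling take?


Formula: t_fill = V_mold / Q_flow
t = 564 cm^3 / 72 cm^3/s = 7.8333 s

7.8333 s


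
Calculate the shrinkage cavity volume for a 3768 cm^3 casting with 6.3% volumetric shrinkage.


Formula: V_shrink = V_casting * shrinkage_pct / 100
V_shrink = 3768 cm^3 * 6.3 / 100 = 237.3840 cm^3


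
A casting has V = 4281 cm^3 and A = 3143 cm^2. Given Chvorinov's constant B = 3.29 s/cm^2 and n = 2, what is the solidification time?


Formula: t_s = B * (V/A)^n  (Chvorinov's rule, n=2)
Modulus M = V/A = 4281/3143 = 1.362074 cm
M^2 = 1.362074^2 = 1.855246 cm^2
t_s = 3.29 * 1.855246 = 6.1038 s

Answer: 6.1038 s


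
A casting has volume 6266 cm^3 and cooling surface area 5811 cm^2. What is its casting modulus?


Formula: Casting Modulus M = V / A
M = 6266 cm^3 / 5811 cm^2 = 1.0783 cm

1.0783 cm


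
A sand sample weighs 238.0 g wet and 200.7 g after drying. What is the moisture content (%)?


Formula: MC = (W_wet - W_dry) / W_wet * 100
Water mass = 238.0 - 200.7 = 37.3 g
MC = 37.3 / 238.0 * 100 = 15.6723%


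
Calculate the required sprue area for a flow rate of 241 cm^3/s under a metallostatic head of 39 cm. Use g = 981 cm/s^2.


Formula: v = sqrt(2*g*h), A = Q/v
Velocity: v = sqrt(2 * 981 * 39) = sqrt(76518) = 276.6189 cm/s
Sprue area: A = Q / v = 241 / 276.6189 = 0.8712 cm^2

0.8712 cm^2


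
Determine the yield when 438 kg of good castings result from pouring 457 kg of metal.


Formula: Casting Yield = (W_good / W_total) * 100
Yield = (438 kg / 457 kg) * 100 = 95.8425%


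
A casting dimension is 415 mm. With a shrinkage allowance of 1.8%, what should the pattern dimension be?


Formula: L_pattern = L_casting * (1 + shrinkage_rate/100)
Shrinkage factor = 1 + 1.8/100 = 1.018
L_pattern = 415 mm * 1.018 = 422.4700 mm

422.4700 mm


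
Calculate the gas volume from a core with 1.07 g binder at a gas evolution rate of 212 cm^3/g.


Formula: V_gas = W_binder * gas_evolution_rate
V = 1.07 g * 212 cm^3/g = 226.8400 cm^3

Final answer: 226.8400 cm^3


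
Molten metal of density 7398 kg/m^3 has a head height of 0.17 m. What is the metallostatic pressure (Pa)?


Formula: P = rho * g * h
rho * g = 7398 * 9.81 = 72574.38 N/m^3
P = 72574.38 * 0.17 = 12337.6446 Pa

Final answer: 12337.6446 Pa


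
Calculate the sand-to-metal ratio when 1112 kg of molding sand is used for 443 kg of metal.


Formula: Sand-to-Metal Ratio = W_sand / W_metal
Ratio = 1112 kg / 443 kg = 2.5102

2.5102


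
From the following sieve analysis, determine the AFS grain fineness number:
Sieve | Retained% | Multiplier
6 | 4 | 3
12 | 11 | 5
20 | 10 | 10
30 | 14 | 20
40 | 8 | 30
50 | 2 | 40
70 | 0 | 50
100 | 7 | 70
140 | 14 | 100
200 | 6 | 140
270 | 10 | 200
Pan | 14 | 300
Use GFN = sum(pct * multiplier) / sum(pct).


Formula: GFN = sum(pct * multiplier) / sum(pct)
sum(pct * multiplier) = 9697
sum(pct) = 100
GFN = 9697 / 100 = 96.97

Final answer: 96.97


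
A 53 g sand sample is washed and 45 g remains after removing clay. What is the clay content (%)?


Formula: Clay% = (W_total - W_washed) / W_total * 100
Clay mass = 53 - 45 = 8 g
Clay% = 8 / 53 * 100 = 15.0943%


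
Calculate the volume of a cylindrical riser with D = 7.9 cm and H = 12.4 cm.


Formula: V = pi * (D/2)^2 * H  (cylinder volume)
Radius = D/2 = 7.9/2 = 3.95 cm
V = pi * 3.95^2 * 12.4 = 607.8071 cm^3

Final answer: 607.8071 cm^3


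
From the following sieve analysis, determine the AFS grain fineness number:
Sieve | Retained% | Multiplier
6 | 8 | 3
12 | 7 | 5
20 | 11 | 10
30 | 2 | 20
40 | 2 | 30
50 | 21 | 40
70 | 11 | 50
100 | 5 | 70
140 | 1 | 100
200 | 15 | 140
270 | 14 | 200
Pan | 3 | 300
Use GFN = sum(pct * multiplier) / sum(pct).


Formula: GFN = sum(pct * multiplier) / sum(pct)
sum(pct * multiplier) = 7909
sum(pct) = 100
GFN = 7909 / 100 = 79.09

79.09


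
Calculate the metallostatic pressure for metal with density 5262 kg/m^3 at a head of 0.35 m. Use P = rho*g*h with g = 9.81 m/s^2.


Formula: P = rho * g * h
rho * g = 5262 * 9.81 = 51620.22 N/m^3
P = 51620.22 * 0.35 = 18067.0770 Pa

18067.0770 Pa


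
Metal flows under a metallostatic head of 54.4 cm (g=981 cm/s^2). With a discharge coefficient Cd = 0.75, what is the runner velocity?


Formula: v = Cd * sqrt(2 * g * h)  (Torricelli with discharge coefficient)
2*g*h = 2 * 981 * 54.4 = 106732.8 cm^2/s^2
sqrt(106732.8) = 326.69986 cm/s
v = 0.75 * 326.69986 = 245.0249 cm/s

Answer: 245.0249 cm/s


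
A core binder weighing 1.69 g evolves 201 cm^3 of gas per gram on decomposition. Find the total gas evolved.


Formula: V_gas = W_binder * gas_evolution_rate
V = 1.69 g * 201 cm^3/g = 339.6900 cm^3

Final answer: 339.6900 cm^3


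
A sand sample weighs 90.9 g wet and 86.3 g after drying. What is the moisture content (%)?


Formula: MC = (W_wet - W_dry) / W_wet * 100
Water mass = 90.9 - 86.3 = 4.6 g
MC = 4.6 / 90.9 * 100 = 5.0605%

5.0605%


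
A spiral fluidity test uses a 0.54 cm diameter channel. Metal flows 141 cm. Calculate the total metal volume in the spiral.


Formula: V = pi * (d/2)^2 * L  (cylinder volume)
Radius = 0.54/2 = 0.27 cm
V = pi * 0.27^2 * 141 = 32.2921 cm^3


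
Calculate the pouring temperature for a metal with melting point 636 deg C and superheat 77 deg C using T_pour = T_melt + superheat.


Formula: T_pour = T_melt + Superheat
T_pour = 636 + 77 = 713 deg C

713 deg C


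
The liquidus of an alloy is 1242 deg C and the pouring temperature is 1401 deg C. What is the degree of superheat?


Formula: Superheat = T_pour - T_melt
Superheat = 1401 - 1242 = 159 deg C

Final answer: 159 deg C


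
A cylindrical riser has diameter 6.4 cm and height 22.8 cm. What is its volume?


Formula: V = pi * (D/2)^2 * H  (cylinder volume)
Radius = D/2 = 6.4/2 = 3.2 cm
V = pi * 3.2^2 * 22.8 = 733.4739 cm^3

Answer: 733.4739 cm^3


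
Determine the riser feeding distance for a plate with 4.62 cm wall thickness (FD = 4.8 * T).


Formula: FD = 4.8 * T  (riser feeding-distance rule)
FD = 4.8 * 4.62 cm = 22.1760 cm


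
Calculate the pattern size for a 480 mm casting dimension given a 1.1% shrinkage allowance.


Formula: L_pattern = L_casting * (1 + shrinkage_rate/100)
Shrinkage factor = 1 + 1.1/100 = 1.011
L_pattern = 480 mm * 1.011 = 485.2800 mm

Answer: 485.2800 mm


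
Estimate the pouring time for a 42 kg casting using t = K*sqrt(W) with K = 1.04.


Formula: t = K * sqrt(W)
sqrt(W) = sqrt(42) = 6.48074
t = 1.04 * 6.48074 = 6.7400 s


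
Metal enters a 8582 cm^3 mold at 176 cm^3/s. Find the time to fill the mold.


Formula: t_fill = V_mold / Q_flow
t = 8582 cm^3 / 176 cm^3/s = 48.7614 s

Final answer: 48.7614 s


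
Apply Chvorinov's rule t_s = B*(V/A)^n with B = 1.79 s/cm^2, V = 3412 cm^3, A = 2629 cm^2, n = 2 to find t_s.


Formula: t_s = B * (V/A)^n  (Chvorinov's rule, n=2)
Modulus M = V/A = 3412/2629 = 1.297832 cm
M^2 = 1.297832^2 = 1.684368 cm^2
t_s = 1.79 * 1.684368 = 3.0150 s

Final answer: 3.0150 s


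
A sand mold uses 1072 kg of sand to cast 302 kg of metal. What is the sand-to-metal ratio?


Formula: Sand-to-Metal Ratio = W_sand / W_metal
Ratio = 1072 kg / 302 kg = 3.5497

3.5497


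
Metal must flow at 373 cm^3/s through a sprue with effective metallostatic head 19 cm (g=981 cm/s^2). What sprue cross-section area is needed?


Formula: v = sqrt(2*g*h), A = Q/v
Velocity: v = sqrt(2 * 981 * 19) = sqrt(37278) = 193.0751 cm/s
Sprue area: A = Q / v = 373 / 193.0751 = 1.9319 cm^2

1.9319 cm^2


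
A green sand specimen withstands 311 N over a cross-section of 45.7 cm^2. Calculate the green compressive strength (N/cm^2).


Formula: Compressive Strength = Force / Area
Strength = 311 N / 45.7 cm^2 = 6.8053 N/cm^2

6.8053 N/cm^2


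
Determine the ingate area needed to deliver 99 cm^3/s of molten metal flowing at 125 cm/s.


Formula: A_ingate = Q / v  (continuity equation)
A = 99 cm^3/s / 125 cm/s = 0.7920 cm^2


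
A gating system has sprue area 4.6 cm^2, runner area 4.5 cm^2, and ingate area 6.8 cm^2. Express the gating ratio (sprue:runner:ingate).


Sprue:Runner:Ingate = 1 : 4.5/4.6 : 6.8/4.6 = 1:0.98:1.48

Answer: 1:0.98:1.48


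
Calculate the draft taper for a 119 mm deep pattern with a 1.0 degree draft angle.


Formula: taper = depth * tan(draft_angle)
tan(1.0 deg) = 0.0174551
taper = 119 mm * 0.0174551 = 2.0772 mm

Answer: 2.0772 mm


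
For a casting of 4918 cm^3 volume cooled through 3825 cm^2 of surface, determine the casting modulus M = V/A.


Formula: Casting Modulus M = V / A
M = 4918 cm^3 / 3825 cm^2 = 1.2858 cm

Answer: 1.2858 cm


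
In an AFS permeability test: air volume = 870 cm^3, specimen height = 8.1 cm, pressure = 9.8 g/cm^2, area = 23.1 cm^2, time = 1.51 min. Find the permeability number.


Formula: Permeability Number P = (V * H) / (p * A * t)
Numerator: V * H = 870 * 8.1 = 7047.0
Denominator: p * A * t = 9.8 * 23.1 * 1.51 = 341.8338
P = 7047.0 / 341.8338 = 20.6153

20.6153


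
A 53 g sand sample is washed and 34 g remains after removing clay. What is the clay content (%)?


Formula: Clay% = (W_total - W_washed) / W_total * 100
Clay mass = 53 - 34 = 19 g
Clay% = 19 / 53 * 100 = 35.8491%

35.8491%


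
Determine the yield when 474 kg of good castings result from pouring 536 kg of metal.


Formula: Casting Yield = (W_good / W_total) * 100
Yield = (474 kg / 536 kg) * 100 = 88.4328%


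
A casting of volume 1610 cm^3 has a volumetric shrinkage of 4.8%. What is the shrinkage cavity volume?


Formula: V_shrink = V_casting * shrinkage_pct / 100
V_shrink = 1610 cm^3 * 4.8 / 100 = 77.2800 cm^3

77.2800 cm^3


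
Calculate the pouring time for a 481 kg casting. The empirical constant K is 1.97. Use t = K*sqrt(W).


Formula: t = K * sqrt(W)
sqrt(W) = sqrt(481) = 21.93171
t = 1.97 * 21.93171 = 43.2055 s

43.2055 s


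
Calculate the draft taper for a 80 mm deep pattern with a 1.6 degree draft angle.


Formula: taper = depth * tan(draft_angle)
tan(1.6 deg) = 0.0279325
taper = 80 mm * 0.0279325 = 2.2346 mm

Final answer: 2.2346 mm


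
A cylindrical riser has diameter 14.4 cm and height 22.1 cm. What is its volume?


Formula: V = pi * (D/2)^2 * H  (cylinder volume)
Radius = D/2 = 14.4/2 = 7.2 cm
V = pi * 7.2^2 * 22.1 = 3599.2096 cm^3

Answer: 3599.2096 cm^3


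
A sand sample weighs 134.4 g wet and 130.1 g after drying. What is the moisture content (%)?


Formula: MC = (W_wet - W_dry) / W_wet * 100
Water mass = 134.4 - 130.1 = 4.3 g
MC = 4.3 / 134.4 * 100 = 3.1994%

Answer: 3.1994%


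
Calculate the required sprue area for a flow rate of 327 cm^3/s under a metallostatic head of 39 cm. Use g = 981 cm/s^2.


Formula: v = sqrt(2*g*h), A = Q/v
Velocity: v = sqrt(2 * 981 * 39) = sqrt(76518) = 276.6189 cm/s
Sprue area: A = Q / v = 327 / 276.6189 = 1.1821 cm^2

Answer: 1.1821 cm^2


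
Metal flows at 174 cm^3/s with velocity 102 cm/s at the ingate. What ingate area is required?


Formula: A_ingate = Q / v  (continuity equation)
A = 174 cm^3/s / 102 cm/s = 1.7059 cm^2

1.7059 cm^2


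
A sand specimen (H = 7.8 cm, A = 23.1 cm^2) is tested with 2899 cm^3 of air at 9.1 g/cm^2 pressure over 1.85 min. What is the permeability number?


Formula: Permeability Number P = (V * H) / (p * A * t)
Numerator: V * H = 2899 * 7.8 = 22612.2
Denominator: p * A * t = 9.1 * 23.1 * 1.85 = 388.8885
P = 22612.2 / 388.8885 = 58.1457

58.1457


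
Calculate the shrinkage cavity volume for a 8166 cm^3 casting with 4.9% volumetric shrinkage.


Formula: V_shrink = V_casting * shrinkage_pct / 100
V_shrink = 8166 cm^3 * 4.9 / 100 = 400.1340 cm^3

Answer: 400.1340 cm^3


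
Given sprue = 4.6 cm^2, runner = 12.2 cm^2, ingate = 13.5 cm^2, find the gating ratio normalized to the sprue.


Sprue:Runner:Ingate = 1 : 12.2/4.6 : 13.5/4.6 = 1:2.65:2.93

Answer: 1:2.65:2.93


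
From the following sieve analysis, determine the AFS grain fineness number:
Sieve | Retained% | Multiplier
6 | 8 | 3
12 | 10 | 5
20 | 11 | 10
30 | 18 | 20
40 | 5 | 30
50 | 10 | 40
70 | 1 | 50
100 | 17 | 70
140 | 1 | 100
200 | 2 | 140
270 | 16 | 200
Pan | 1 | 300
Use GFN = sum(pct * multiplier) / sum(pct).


Formula: GFN = sum(pct * multiplier) / sum(pct)
sum(pct * multiplier) = 6214
sum(pct) = 100
GFN = 6214 / 100 = 62.14

Answer: 62.14


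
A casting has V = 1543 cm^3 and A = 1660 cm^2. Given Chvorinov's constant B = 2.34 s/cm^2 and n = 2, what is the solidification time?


Formula: t_s = B * (V/A)^n  (Chvorinov's rule, n=2)
Modulus M = V/A = 1543/1660 = 0.929518 cm
M^2 = 0.929518^2 = 0.864004 cm^2
t_s = 2.34 * 0.864004 = 2.0218 s

Answer: 2.0218 s


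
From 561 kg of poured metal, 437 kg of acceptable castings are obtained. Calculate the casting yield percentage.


Formula: Casting Yield = (W_good / W_total) * 100
Yield = (437 kg / 561 kg) * 100 = 77.8966%


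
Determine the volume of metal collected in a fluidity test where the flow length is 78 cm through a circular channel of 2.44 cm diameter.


Formula: V = pi * (d/2)^2 * L  (cylinder volume)
Radius = 2.44/2 = 1.22 cm
V = pi * 1.22^2 * 78 = 364.7238 cm^3

Final answer: 364.7238 cm^3


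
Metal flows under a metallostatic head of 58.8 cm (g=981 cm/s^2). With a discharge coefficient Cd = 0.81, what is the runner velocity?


Formula: v = Cd * sqrt(2 * g * h)  (Torricelli with discharge coefficient)
2*g*h = 2 * 981 * 58.8 = 115365.6 cm^2/s^2
sqrt(115365.6) = 339.65512 cm/s
v = 0.81 * 339.65512 = 275.1206 cm/s


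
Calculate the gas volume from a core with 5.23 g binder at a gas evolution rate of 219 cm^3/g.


Formula: V_gas = W_binder * gas_evolution_rate
V = 5.23 g * 219 cm^3/g = 1145.3700 cm^3


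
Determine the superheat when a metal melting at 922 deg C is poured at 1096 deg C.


Formula: Superheat = T_pour - T_melt
Superheat = 1096 - 922 = 174 deg C

174 deg C


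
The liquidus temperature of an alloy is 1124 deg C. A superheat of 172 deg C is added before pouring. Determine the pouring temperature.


Formula: T_pour = T_melt + Superheat
T_pour = 1124 + 172 = 1296 deg C


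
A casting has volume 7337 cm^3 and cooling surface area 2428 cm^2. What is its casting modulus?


Formula: Casting Modulus M = V / A
M = 7337 cm^3 / 2428 cm^2 = 3.0218 cm

Answer: 3.0218 cm


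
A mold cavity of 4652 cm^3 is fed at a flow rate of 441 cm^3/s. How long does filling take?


Formula: t_fill = V_mold / Q_flow
t = 4652 cm^3 / 441 cm^3/s = 10.5488 s

Final answer: 10.5488 s


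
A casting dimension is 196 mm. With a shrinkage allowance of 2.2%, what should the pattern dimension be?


Formula: L_pattern = L_casting * (1 + shrinkage_rate/100)
Shrinkage factor = 1 + 2.2/100 = 1.022
L_pattern = 196 mm * 1.022 = 200.3120 mm

Final answer: 200.3120 mm


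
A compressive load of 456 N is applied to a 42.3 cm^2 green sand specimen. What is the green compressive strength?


Formula: Compressive Strength = Force / Area
Strength = 456 N / 42.3 cm^2 = 10.7801 N/cm^2

10.7801 N/cm^2


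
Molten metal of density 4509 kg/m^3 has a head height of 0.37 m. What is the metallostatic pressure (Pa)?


Formula: P = rho * g * h
rho * g = 4509 * 9.81 = 44233.29 N/m^3
P = 44233.29 * 0.37 = 16366.3173 Pa

Answer: 16366.3173 Pa


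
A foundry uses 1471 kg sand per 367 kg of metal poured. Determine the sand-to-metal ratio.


Formula: Sand-to-Metal Ratio = W_sand / W_metal
Ratio = 1471 kg / 367 kg = 4.0082

Answer: 4.0082


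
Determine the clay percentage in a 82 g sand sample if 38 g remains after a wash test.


Formula: Clay% = (W_total - W_washed) / W_total * 100
Clay mass = 82 - 38 = 44 g
Clay% = 44 / 82 * 100 = 53.6585%

53.6585%


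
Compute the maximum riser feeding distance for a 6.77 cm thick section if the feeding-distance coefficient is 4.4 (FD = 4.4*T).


Formula: FD = 4.4 * T  (riser feeding-distance rule)
FD = 4.4 * 6.77 cm = 29.7880 cm

Answer: 29.7880 cm


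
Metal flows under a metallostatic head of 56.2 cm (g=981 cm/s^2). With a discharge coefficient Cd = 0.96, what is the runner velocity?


Formula: v = Cd * sqrt(2 * g * h)  (Torricelli with discharge coefficient)
2*g*h = 2 * 981 * 56.2 = 110264.4 cm^2/s^2
sqrt(110264.4) = 332.06084 cm/s
v = 0.96 * 332.06084 = 318.7784 cm/s

318.7784 cm/s


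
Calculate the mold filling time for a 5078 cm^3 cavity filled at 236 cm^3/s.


Formula: t_fill = V_mold / Q_flow
t = 5078 cm^3 / 236 cm^3/s = 21.5169 s

Final answer: 21.5169 s


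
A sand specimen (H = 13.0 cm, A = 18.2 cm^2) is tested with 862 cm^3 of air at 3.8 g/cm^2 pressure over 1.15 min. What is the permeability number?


Formula: Permeability Number P = (V * H) / (p * A * t)
Numerator: V * H = 862 * 13.0 = 11206.0
Denominator: p * A * t = 3.8 * 18.2 * 1.15 = 79.534
P = 11206.0 / 79.534 = 140.8957


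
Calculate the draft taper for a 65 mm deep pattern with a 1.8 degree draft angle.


Formula: taper = depth * tan(draft_angle)
tan(1.8 deg) = 0.0314263
taper = 65 mm * 0.0314263 = 2.0427 mm

2.0427 mm


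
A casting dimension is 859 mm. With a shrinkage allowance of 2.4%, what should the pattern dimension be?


Formula: L_pattern = L_casting * (1 + shrinkage_rate/100)
Shrinkage factor = 1 + 2.4/100 = 1.024
L_pattern = 859 mm * 1.024 = 879.6160 mm

879.6160 mm


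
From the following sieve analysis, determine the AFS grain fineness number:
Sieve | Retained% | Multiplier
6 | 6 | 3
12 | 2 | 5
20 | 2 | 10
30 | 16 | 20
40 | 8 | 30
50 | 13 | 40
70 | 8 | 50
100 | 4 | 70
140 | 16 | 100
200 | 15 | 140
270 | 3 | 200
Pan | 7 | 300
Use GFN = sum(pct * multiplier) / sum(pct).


Formula: GFN = sum(pct * multiplier) / sum(pct)
sum(pct * multiplier) = 8208
sum(pct) = 100
GFN = 8208 / 100 = 82.08


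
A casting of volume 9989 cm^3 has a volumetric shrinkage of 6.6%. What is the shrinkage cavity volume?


Formula: V_shrink = V_casting * shrinkage_pct / 100
V_shrink = 9989 cm^3 * 6.6 / 100 = 659.2740 cm^3

659.2740 cm^3


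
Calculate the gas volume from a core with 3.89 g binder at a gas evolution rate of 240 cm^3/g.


Formula: V_gas = W_binder * gas_evolution_rate
V = 3.89 g * 240 cm^3/g = 933.6000 cm^3

Final answer: 933.6000 cm^3


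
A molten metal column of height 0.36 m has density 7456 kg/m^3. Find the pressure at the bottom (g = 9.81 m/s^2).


Formula: P = rho * g * h
rho * g = 7456 * 9.81 = 73143.36 N/m^3
P = 73143.36 * 0.36 = 26331.6096 Pa


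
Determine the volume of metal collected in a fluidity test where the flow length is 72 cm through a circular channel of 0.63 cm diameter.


Formula: V = pi * (d/2)^2 * L  (cylinder volume)
Radius = 0.63/2 = 0.315 cm
V = pi * 0.315^2 * 72 = 22.4442 cm^3


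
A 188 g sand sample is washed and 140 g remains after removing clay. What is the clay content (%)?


Formula: Clay% = (W_total - W_washed) / W_total * 100
Clay mass = 188 - 140 = 48 g
Clay% = 48 / 188 * 100 = 25.5319%

Answer: 25.5319%


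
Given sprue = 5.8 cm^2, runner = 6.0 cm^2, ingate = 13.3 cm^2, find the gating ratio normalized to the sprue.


Sprue:Runner:Ingate = 1 : 6.0/5.8 : 13.3/5.8 = 1:1.03:2.29

1:1.03:2.29


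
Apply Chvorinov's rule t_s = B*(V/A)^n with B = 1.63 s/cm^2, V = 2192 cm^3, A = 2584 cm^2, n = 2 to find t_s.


Formula: t_s = B * (V/A)^n  (Chvorinov's rule, n=2)
Modulus M = V/A = 2192/2584 = 0.848297 cm
M^2 = 0.848297^2 = 0.719608 cm^2
t_s = 1.63 * 0.719608 = 1.1730 s

Final answer: 1.1730 s


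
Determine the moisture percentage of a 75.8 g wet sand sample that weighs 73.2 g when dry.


Formula: MC = (W_wet - W_dry) / W_wet * 100
Water mass = 75.8 - 73.2 = 2.6 g
MC = 2.6 / 75.8 * 100 = 3.4301%


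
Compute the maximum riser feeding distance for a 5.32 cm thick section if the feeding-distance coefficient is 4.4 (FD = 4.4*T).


Formula: FD = 4.4 * T  (riser feeding-distance rule)
FD = 4.4 * 5.32 cm = 23.4080 cm

23.4080 cm


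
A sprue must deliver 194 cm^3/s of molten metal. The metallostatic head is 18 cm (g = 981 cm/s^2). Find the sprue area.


Formula: v = sqrt(2*g*h), A = Q/v
Velocity: v = sqrt(2 * 981 * 18) = sqrt(35316) = 187.9255 cm/s
Sprue area: A = Q / v = 194 / 187.9255 = 1.0323 cm^2

1.0323 cm^2


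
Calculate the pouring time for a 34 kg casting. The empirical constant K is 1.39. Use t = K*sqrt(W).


Formula: t = K * sqrt(W)
sqrt(W) = sqrt(34) = 5.83095
t = 1.39 * 5.83095 = 8.1050 s


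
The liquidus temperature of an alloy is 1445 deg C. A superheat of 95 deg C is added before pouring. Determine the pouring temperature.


Formula: T_pour = T_melt + Superheat
T_pour = 1445 + 95 = 1540 deg C

Answer: 1540 deg C


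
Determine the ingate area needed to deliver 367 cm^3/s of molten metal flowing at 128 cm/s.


Formula: A_ingate = Q / v  (continuity equation)
A = 367 cm^3/s / 128 cm/s = 2.8672 cm^2

Answer: 2.8672 cm^2


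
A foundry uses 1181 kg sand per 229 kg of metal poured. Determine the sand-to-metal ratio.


Formula: Sand-to-Metal Ratio = W_sand / W_metal
Ratio = 1181 kg / 229 kg = 5.1572


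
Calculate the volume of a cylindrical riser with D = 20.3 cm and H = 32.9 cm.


Formula: V = pi * (D/2)^2 * H  (cylinder volume)
Radius = D/2 = 20.3/2 = 10.15 cm
V = pi * 10.15^2 * 32.9 = 10648.2406 cm^3

Answer: 10648.2406 cm^3


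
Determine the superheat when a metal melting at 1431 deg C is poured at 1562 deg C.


Formula: Superheat = T_pour - T_melt
Superheat = 1562 - 1431 = 131 deg C

Final answer: 131 deg C


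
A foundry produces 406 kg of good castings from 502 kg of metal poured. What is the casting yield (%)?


Formula: Casting Yield = (W_good / W_total) * 100
Yield = (406 kg / 502 kg) * 100 = 80.8765%

Answer: 80.8765%


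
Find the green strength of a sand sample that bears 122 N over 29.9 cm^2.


Formula: Compressive Strength = Force / Area
Strength = 122 N / 29.9 cm^2 = 4.0803 N/cm^2


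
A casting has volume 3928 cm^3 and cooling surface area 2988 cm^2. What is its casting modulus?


Formula: Casting Modulus M = V / A
M = 3928 cm^3 / 2988 cm^2 = 1.3146 cm

1.3146 cm


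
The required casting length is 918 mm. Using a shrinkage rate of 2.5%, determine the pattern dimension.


Formula: L_pattern = L_casting * (1 + shrinkage_rate/100)
Shrinkage factor = 1 + 2.5/100 = 1.025
L_pattern = 918 mm * 1.025 = 940.9500 mm

940.9500 mm


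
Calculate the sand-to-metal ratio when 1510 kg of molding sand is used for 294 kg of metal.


Formula: Sand-to-Metal Ratio = W_sand / W_metal
Ratio = 1510 kg / 294 kg = 5.1361


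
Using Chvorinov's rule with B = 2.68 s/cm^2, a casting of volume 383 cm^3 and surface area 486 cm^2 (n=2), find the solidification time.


Formula: t_s = B * (V/A)^n  (Chvorinov's rule, n=2)
Modulus M = V/A = 383/486 = 0.788066 cm
M^2 = 0.788066^2 = 0.621048 cm^2
t_s = 2.68 * 0.621048 = 1.6644 s

1.6644 s


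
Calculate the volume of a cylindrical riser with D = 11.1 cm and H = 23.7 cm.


Formula: V = pi * (D/2)^2 * H  (cylinder volume)
Radius = D/2 = 11.1/2 = 5.55 cm
V = pi * 5.55^2 * 23.7 = 2293.4231 cm^3

Answer: 2293.4231 cm^3


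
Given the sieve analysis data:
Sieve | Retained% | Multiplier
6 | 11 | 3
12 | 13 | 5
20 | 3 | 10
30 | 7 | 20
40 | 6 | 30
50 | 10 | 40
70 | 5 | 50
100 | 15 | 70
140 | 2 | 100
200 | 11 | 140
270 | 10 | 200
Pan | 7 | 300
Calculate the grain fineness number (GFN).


Formula: GFN = sum(pct * multiplier) / sum(pct)
sum(pct * multiplier) = 7988
sum(pct) = 100
GFN = 7988 / 100 = 79.88

79.88


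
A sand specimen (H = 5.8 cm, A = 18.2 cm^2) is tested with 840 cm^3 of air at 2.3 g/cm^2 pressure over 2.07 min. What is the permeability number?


Formula: Permeability Number P = (V * H) / (p * A * t)
Numerator: V * H = 840 * 5.8 = 4872.0
Denominator: p * A * t = 2.3 * 18.2 * 2.07 = 86.6502
P = 4872.0 / 86.6502 = 56.2261


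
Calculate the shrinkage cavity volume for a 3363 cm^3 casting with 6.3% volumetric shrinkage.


Formula: V_shrink = V_casting * shrinkage_pct / 100
V_shrink = 3363 cm^3 * 6.3 / 100 = 211.8690 cm^3

211.8690 cm^3
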